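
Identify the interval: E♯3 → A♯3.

P4

E to A spans four letter names (E-F-G-A), so the interval is some kind of fourth.
Counting semitones, E#3→A#3 is 5, which is the perfect fourth.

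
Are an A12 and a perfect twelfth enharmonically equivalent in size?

20 semitones (augmented twelfth) vs 19 semitones (perfect twelfth): not equal.

No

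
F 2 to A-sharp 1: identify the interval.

diminished 6th

Descending from F2 to A#1 is the same interval as ascending A#1 to F2.
A to F spans six letter names (A-B-C-D-E-F) — that makes it a sixth of some quality.
The major sixth is 9 semitones; here we have 7, two semitones narrower: diminished.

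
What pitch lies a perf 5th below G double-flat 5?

C double-flat 5

Five letter names down from G: C.
A perfect fifth spans 7 semitones, so from Gbb5 the target pitch is Cbb5.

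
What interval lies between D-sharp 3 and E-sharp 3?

major 2nd

D to E spans two letter names (D-E), so the interval is some kind of second.
The major second spans 2 semitones, and D#3 to E#3 is exactly 2 semitones — so this is a major second.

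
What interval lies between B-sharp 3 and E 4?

diminished 4th

B to E spans four letter names (B-C-D-E), so the interval is some kind of fourth.
The perfect fourth is 5 semitones; here we have 4, one semitone narrower: diminished.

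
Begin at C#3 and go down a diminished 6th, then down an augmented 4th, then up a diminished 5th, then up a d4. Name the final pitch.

C#3 down a diminished sixth → E##2 (7 semitones).
Down an augmented fourth from E##2: B#1 (6 semitones down).
A diminished fifth up from B#1 is F#2.
A diminished fourth up from F#2 is Bb2.

Bb2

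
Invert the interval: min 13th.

First reduce the compound minor thirteenth to its simple form, a minor sixth.
Interval numbers invert to sum to nine: 6 + 3 = 9, so a sixth inverts to a third.
Quality inverts too: minor becomes major. That makes the inversion a major third.

major 3rd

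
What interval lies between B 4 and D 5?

minor third

B to D spans three letter names (B-C-D), so the interval is some kind of third.
A major third would be 4 semitones, but B4 to D5 is 3 — one semitone narrower, making it a minor third.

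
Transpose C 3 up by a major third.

Counting three letter names up from C lands on E.
A major third spans 4 semitones, so from C3 the target pitch is E3.

E 3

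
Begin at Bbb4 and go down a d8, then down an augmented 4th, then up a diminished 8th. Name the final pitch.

Fbb4

Down a diminished octave from Bbb4: Bb3 (11 semitones down).
An augmented fourth down from Bb3 is Fb3.
Up a diminished octave from Fb3: Fbb4 (11 semitones up).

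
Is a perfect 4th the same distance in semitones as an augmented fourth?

5 semitones (perfect fourth) vs 6 semitones (augmented fourth): not equal.

No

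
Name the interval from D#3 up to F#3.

minor third

D to F spans three letter names (D-E-F), so the interval is some kind of third.
A major third would be 4 semitones, but D#3 to F#3 is 3 — one semitone narrower, making it a minor third.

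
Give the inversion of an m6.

major 3rd

Interval numbers invert to sum to nine: 6 + 3 = 9, so a sixth inverts to a third.
And minor becomes major under inversion, so we get a major third.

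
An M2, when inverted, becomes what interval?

The rule of nine gives the new number: 9 − 2 = 7, so a second becomes a seventh.
Quality inverts too: major becomes minor. That makes the inversion a minor seventh.

m7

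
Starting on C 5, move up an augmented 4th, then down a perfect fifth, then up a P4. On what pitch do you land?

Up an augmented fourth from C5: F#5 (6 semitones up).
Down a perfect fifth from F#5: B4 (7 semitones down).
B4 up a perfect fourth → E5 (5 semitones).

E 5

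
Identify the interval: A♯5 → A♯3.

Descending from A#5 to A#3 is the same interval as ascending A#3 to A#5.
A to A is the same letter name, plus 2 octaves, so the interval is some kind of fifteenth.
A#3 to A#5 is 24 semitones, matching the perfect fifteenth exactly, so the quality is perfect.
(Equivalently, a compound perfect octave: a perfect octave plus an octave.)

perfect 15th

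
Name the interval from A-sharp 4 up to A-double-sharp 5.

augmented 8th

A to A is the same letter name, plus an octave — that makes it an octave of some quality.
A perfect octave would be 12 semitones; A#4 to A##5 is 13, one semitone wider, so the interval is augmented.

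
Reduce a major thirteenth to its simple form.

Take out an octave (7 from the number): 13 − 7 = 6.
That makes a major thirteenth a compound major sixth — an octave plus a major sixth.

major 6th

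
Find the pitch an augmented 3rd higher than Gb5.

Three letter names up from G: B.
An augmented third is 5 semitones; 5 semitones up from Gb5 gives B5.

B5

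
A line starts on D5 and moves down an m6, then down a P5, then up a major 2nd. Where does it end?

A minor sixth down from D5 is F#4.
A perfect fifth down from F#4 is B3.
Up a major second from B3: C#4 (2 semitones up).

C#4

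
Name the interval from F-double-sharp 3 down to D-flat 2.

Descending from F##3 to Db2 is the same interval as ascending Db2 to F##3.
D to F spans three letter names (D-E-F), plus an octave: a tenth.
A major tenth would be 16 semitones; Db2 to F##3 is 18, two semitones wider, so the interval is doubly augmented.
(Equivalently, a compound doubly augmented third: a doubly augmented third plus an octave.)

doubly augmented tenth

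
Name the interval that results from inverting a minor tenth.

major sixth

First reduce the compound minor tenth to its simple form, a minor third.
The rule of nine gives the new number: 9 − 3 = 6, so a third becomes a sixth.
The quality also flips — minor becomes major — giving a major sixth.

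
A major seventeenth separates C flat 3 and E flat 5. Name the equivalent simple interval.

Take out 2 octaves (14 from the number): 17 − 14 = 3.
Quality carries through unchanged, so the simple form is a major third.

major 3rd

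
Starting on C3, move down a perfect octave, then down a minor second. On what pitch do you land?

Down a perfect octave from C3: C2 (12 semitones down).
C2 down a minor second → B1 (1 semitone).

B1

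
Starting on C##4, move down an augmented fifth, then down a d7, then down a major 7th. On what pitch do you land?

Down an augmented fifth from C##4: F#3 (8 semitones down).
F#3 down a diminished seventh → G##2 (9 semitones).
G##2 down a major seventh → A#1 (11 semitones).

A#1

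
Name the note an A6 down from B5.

Db5

Counting six letter names down from B lands on D.
Moving 10 semitones down from B5 (the size of an augmented sixth) reaches Db5.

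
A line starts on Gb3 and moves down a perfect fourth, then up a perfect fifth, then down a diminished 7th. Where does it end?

B2

A perfect fourth down from Gb3 is Db3.
A perfect fifth up from Db3 is Ab3.
A diminished seventh down from Ab3 is B2.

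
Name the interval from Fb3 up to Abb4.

minor tenth

F to A spans three letter names (F-G-A), plus an octave, so the interval is some kind of tenth.
Fb3 to Abb4 is 15 semitones, a half step short of the major tenth (16), so this is minor.
(Equivalently, a compound minor third: a minor third plus an octave.)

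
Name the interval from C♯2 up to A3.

C to A spans six letter names (C-D-E-F-G-A), plus an octave: a thirteenth.
At 20 semitones, C#2→A3 falls one short of a major thirteenth: minor.
(Equivalently, a compound minor sixth: a minor sixth plus an octave.)

m13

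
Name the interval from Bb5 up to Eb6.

B to E spans four letter names (B-C-D-E): a fourth.
Counting semitones, Bb5→Eb6 is 5, which is the perfect fourth.

perfect fourth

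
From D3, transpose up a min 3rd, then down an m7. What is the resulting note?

A minor third up from D3 is F3.
A minor seventh down from F3 is G2.

G2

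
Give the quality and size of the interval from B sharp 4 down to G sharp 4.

major third

Descending from B#4 to G#4 is the same interval as ascending G#4 to B#4.
G to B spans three letter names (G-A-B): a third.
G#4 to B#4 is 4 semitones, matching the major third exactly, so the quality is major.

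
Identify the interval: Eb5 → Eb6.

perfect octave

E to E is the same letter name, plus an octave — that makes it an octave of some quality.
Counting semitones, Eb5→Eb6 is 12, which is the perfect octave.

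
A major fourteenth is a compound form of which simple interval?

Take out an octave (7 from the number): 14 − 7 = 7.
Quality carries through unchanged, so the simple form is a major seventh.

M7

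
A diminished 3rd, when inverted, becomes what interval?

augmented sixth

Interval numbers invert to sum to nine: 3 + 6 = 9, so a third inverts to a sixth.
The quality also flips — diminished becomes augmented — giving an augmented sixth.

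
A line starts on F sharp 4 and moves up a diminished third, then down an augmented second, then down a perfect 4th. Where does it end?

Up a diminished third from F#4: Ab4 (2 semitones up).
Down an augmented second from Ab4: Gbb4 (3 semitones down).
Down a perfect fourth from Gbb4: Dbb4 (5 semitones down).

D double-flat 4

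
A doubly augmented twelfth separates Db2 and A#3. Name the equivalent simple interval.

doubly augmented fifth

Each octave removed subtracts seven from the number: 12 − 7 = 5.
So a doubly augmented twelfth is an octave plus a doubly augmented fifth. The quality is unchanged.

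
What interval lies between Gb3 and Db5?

perfect twelfth

G to D spans five letter names (G-A-B-C-D), plus an octave: a twelfth.
The perfect twelfth spans 19 semitones, and Gb3 to Db5 is exactly 19 semitones — so this is a perfect twelfth.
(Equivalently, a compound perfect fifth: a perfect fifth plus an octave.)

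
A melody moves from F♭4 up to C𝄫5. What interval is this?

F to C spans five letter names (F-G-A-B-C): a fifth.
The perfect fifth is 7 semitones; here we have 6, one semitone narrower: diminished.

diminished 5th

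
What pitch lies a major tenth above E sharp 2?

The tenth's letter: E up three letter names plus an octave → G.
Moving 16 semitones up from E#2 (the size of a major tenth) reaches G##3.

G double-sharp 3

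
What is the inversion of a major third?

minor sixth

Inverted interval numbers add to nine, so a third pairs with a sixth (3 + 6 = 9).
Quality inverts too: major becomes minor. That makes the inversion a minor sixth.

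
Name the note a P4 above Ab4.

Db5

The fourth takes the letter from A up to D.
A perfect fourth is 5 semitones; 5 semitones up from Ab4 gives Db5.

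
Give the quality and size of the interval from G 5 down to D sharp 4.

diminished eleventh

Descending from G5 to D#4 is the same interval as ascending D#4 to G5.
D to G spans four letter names (D-E-F-G), plus an octave: an eleventh.
D#4 to G5 spans 16 semitones — one semitone narrower than the perfect eleventh (17) — giving a diminished eleventh.
(Equivalently, a compound diminished fourth: a diminished fourth plus an octave.)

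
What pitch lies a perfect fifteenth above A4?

A6

A fifteenth keeps the letter name A, two octaves up from A.
A perfect fifteenth is 24 semitones; 24 semitones up from A4 gives A6.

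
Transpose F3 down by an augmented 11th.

Counting four letter names plus an octave down from F lands on C.
Moving 18 semitones down from F3 (the size of an augmented eleventh) reaches Cb2.

Cb2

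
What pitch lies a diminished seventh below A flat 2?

Counting seven letter names down from A lands on B.
A diminished seventh is 9 semitones; 9 semitones down from Ab2 gives B1.

B 1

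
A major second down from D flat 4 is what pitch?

Counting two letter names down from D lands on C.
A major second spans 2 semitones, so from Db4 the target pitch is Cb4.

C flat 4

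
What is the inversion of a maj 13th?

First reduce the compound major thirteenth to its simple form, a major sixth.
Interval numbers invert to sum to nine: 6 + 3 = 9, so a sixth inverts to a third.
The quality also flips — major becomes minor — giving a minor third.

minor 3rd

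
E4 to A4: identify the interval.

E to A spans four letter names (E-F-G-A): a fourth.
E4 to A4 is 5 semitones, matching the perfect fourth exactly, so the quality is perfect.

perfect 4th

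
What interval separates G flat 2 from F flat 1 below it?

major 9th

Descending from Gb2 to Fb1 is the same interval as ascending Fb1 to Gb2.
F to G spans two letter names (F-G), plus an octave, so the interval is some kind of ninth.
The major ninth spans 14 semitones, and Fb1 to Gb2 is exactly 14 semitones — so this is a major ninth.
(Equivalently, a compound major second: a major second plus an octave.)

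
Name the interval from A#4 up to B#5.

major 9th

A to B spans two letter names (A-B), plus an octave, so the interval is some kind of ninth.
Counting semitones, A#4→B#5 is 14, which is the major ninth.
(Equivalently, a compound major second: a major second plus an octave.)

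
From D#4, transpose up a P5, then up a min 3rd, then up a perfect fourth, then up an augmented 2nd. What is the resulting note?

G##5

D#4 up a perfect fifth → A#4 (7 semitones).
A#4 up a minor third → C#5 (3 semitones).
C#5 up a perfect fourth → F#5 (5 semitones).
An augmented second up from F#5 is G##5.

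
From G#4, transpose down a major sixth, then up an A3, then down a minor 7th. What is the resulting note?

G#4 down a major sixth → B3 (9 semitones).
B3 up an augmented third → D##4 (5 semitones).
A minor seventh down from D##4 is E##3.

E##3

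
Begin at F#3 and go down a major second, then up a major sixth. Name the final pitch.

C#4

Down a major second from F#3: E3 (2 semitones down).
Up a major sixth from E3: C#4 (9 semitones up).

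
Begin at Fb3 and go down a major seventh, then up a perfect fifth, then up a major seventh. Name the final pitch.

A major seventh down from Fb3 is Gbb2.
Up a perfect fifth from Gbb2: Dbb3 (7 semitones up).
Up a major seventh from Dbb3: Cb4 (11 semitones up).

Cb4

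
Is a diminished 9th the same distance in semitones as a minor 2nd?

A diminished ninth spans 12 semitones; a minor second spans 1 semitone. They differ by 11.

No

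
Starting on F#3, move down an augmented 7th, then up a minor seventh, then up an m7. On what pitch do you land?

F#3 down an augmented seventh → Gb2 (12 semitones).
Up a minor seventh from Gb2: Fb3 (10 semitones up).
Up a minor seventh from Fb3: Ebb4 (10 semitones up).

Ebb4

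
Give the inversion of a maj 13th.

minor third

First reduce the compound major thirteenth to its simple form, a major sixth.
Interval numbers invert to sum to nine: 6 + 3 = 9, so a sixth inverts to a third.
And major becomes minor under inversion, so we get a minor third.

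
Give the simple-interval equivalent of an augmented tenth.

Take out an octave (7 from the number): 10 − 7 = 3.
Quality carries through unchanged, so the simple form is an augmented third.

augmented third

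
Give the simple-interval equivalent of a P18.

Take out 2 octaves (14 from the number): 18 − 14 = 4.
Quality carries through unchanged, so the simple form is a perfect fourth.

P4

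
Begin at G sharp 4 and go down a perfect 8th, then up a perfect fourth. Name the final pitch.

A perfect octave down from G#4 is G#3.
Up a perfect fourth from G#3: C#4 (5 semitones up).

C sharp 4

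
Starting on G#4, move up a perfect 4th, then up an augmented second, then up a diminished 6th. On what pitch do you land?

B5

Up a perfect fourth from G#4: C#5 (5 semitones up).
An augmented second up from C#5 is D##5.
Up a diminished sixth from D##5: B5 (7 semitones up).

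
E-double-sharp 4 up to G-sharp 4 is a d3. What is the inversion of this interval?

Inverted interval numbers add to nine, so a third pairs with a sixth (3 + 6 = 9).
Quality inverts too: diminished becomes augmented. That makes the inversion an augmented sixth.

augmented sixth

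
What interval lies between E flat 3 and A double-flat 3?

diminished fourth

E to A spans four letter names (E-F-G-A) — that makes it a fourth of some quality.
The perfect fourth is 5 semitones; here we have 4, one semitone narrower: diminished.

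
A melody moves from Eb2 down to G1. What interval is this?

m6

Descending from Eb2 to G1 is the same interval as ascending G1 to Eb2.
G to E spans six letter names (G-A-B-C-D-E): a sixth.
G1 to Eb2 is 8 semitones, a half step short of the major sixth (9), so this is minor.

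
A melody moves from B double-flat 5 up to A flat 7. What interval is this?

B to A spans seven letter names (B-C-D-E-F-G-A), plus an octave — that makes it a fourteenth of some quality.
Counting semitones, Bbb5→Ab7 is 23, which is the major fourteenth.
(Equivalently, a compound major seventh: a major seventh plus an octave.)

major fourteenth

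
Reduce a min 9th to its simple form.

Subtracting seven from the interval number removes an octave: 9 − 7 = 2.
That makes a minor ninth a compound minor second — an octave plus a minor second.

m2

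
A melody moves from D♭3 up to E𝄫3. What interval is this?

m2

D to E spans two letter names (D-E), so the interval is some kind of second.
A major second would be 2 semitones, but Db3 to Ebb3 is 1 — one semitone narrower, making it a minor second.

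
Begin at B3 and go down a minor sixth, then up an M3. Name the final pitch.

Down a minor sixth from B3: D#3 (8 semitones down).
A major third up from D#3 is F##3.

F##3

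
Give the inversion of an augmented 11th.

First reduce the compound augmented eleventh to its simple form, an augmented fourth.
Inverted interval numbers add to nine, so a fourth pairs with a fifth (4 + 5 = 9).
And augmented becomes diminished under inversion, so we get a diminished fifth.

diminished 5th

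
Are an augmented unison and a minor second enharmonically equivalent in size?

An augmented unison = 1 semitone = a minor second; enharmonically equal.

Yes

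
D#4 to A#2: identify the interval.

P11

Descending from D#4 to A#2 is the same interval as ascending A#2 to D#4.
A to D spans four letter names (A-B-C-D), plus an octave — that makes it an eleventh of some quality.
The perfect eleventh spans 17 semitones, and A#2 to D#4 is exactly 17 semitones — so this is a perfect eleventh.
(Equivalently, a compound perfect fourth: a perfect fourth plus an octave.)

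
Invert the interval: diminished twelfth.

augmented fourth

First reduce the compound diminished twelfth to its simple form, a diminished fifth.
The rule of nine gives the new number: 9 − 5 = 4, so a fifth becomes a fourth.
The quality also flips — diminished becomes augmented — giving an augmented fourth.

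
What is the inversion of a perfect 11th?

First reduce the compound perfect eleventh to its simple form, a perfect fourth.
Inverted interval numbers add to nine, so a fourth pairs with a fifth (4 + 5 = 9).
The quality also flips — perfect stays perfect — giving a perfect fifth.

perfect 5th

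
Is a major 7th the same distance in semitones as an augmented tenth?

No

A major seventh is 11 semitones but an augmented tenth is 17 semitones — different sizes.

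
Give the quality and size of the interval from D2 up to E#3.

D to E spans two letter names (D-E), plus an octave: a ninth.
A major ninth would be 14 semitones; D2 to E#3 is 15, one semitone wider, so the interval is augmented.
(Equivalently, a compound augmented second: an augmented second plus an octave.)

augmented ninth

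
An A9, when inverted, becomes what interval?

First reduce the compound augmented ninth to its simple form, an augmented second.
The rule of nine gives the new number: 9 − 2 = 7, so a second becomes a seventh.
And augmented becomes diminished under inversion, so we get a diminished seventh.

diminished 7th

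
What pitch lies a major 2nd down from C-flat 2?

B-double-flat 1

The second takes the letter from C down to B.
A major second spans 2 semitones, so from Cb2 the target pitch is Bbb1.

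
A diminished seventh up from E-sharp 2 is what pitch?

D 3

Seven letter names up from E: D.
A diminished seventh is 9 semitones; 9 semitones up from E#2 gives D3.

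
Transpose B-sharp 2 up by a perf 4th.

E-sharp 3

Four letter names up from B: E.
A perfect fourth spans 5 semitones, so from B#2 the target pitch is E#3.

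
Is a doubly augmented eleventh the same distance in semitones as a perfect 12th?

Yes

A doubly augmented eleventh = 19 semitones = a perfect twelfth; enharmonically equal.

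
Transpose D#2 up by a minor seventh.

C#3

The seventh takes the letter from D up to C.
A minor seventh is 10 semitones; 10 semitones up from D#2 gives C#3.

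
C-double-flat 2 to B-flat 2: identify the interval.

A7

C to B spans seven letter names (C-D-E-F-G-A-B), so the interval is some kind of seventh.
A major seventh would be 11 semitones; Cbb2 to Bb2 is 12, one semitone wider, so the interval is augmented.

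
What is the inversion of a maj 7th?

minor second

Interval numbers invert to sum to nine: 7 + 2 = 9, so a seventh inverts to a second.
The quality also flips — major becomes minor — giving a minor second.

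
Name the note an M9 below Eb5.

The ninth's letter: E down two letter names plus an octave → D.
A major ninth spans 14 semitones, so from Eb5 the target pitch is Db4.

Db4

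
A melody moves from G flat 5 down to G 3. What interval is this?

Descending from Gb5 to G3 is the same interval as ascending G3 to Gb5.
G to G is the same letter name, plus 2 octaves: a fifteenth.
G3 to Gb5 spans 23 semitones — one semitone narrower than the perfect fifteenth (24) — giving a diminished fifteenth.
(Equivalently, a compound diminished octave: a diminished octave plus an octave.)

diminished fifteenth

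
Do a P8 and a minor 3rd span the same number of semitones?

No

A perfect octave is 12 semitones but a minor third is 3 semitones — different sizes.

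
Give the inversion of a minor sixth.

major 3rd

Interval numbers invert to sum to nine: 6 + 3 = 9, so a sixth inverts to a third.
Quality inverts too: minor becomes major. That makes the inversion a major third.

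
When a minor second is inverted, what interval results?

Inverted interval numbers add to nine, so a second pairs with a seventh (2 + 7 = 9).
And minor becomes major under inversion, so we get a major seventh.

major seventh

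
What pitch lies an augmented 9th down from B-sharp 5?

A 4

Two letters down from B (plus an octave) reaches A.
An augmented ninth is 15 semitones; 15 semitones down from B#5 gives A4.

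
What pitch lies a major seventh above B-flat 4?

A 5

Counting seven letter names up from B lands on A.
A major seventh is 11 semitones; 11 semitones up from Bb4 gives A5.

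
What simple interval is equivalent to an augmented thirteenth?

Each octave removed subtracts seven from the number: 13 − 7 = 6.
That makes an augmented thirteenth a compound augmented sixth — an octave plus an augmented sixth.

augmented 6th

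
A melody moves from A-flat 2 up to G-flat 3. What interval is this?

A to G spans seven letter names (A-B-C-D-E-F-G) — that makes it a seventh of some quality.
A major seventh would be 11 semitones, but Ab2 to Gb3 is 10 — one semitone narrower, making it a minor seventh.

minor 7th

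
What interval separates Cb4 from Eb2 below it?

Descending from Cb4 to Eb2 is the same interval as ascending Eb2 to Cb4.
E to C spans six letter names (E-F-G-A-B-C), plus an octave, so the interval is some kind of thirteenth.
A major thirteenth would be 21 semitones, but Eb2 to Cb4 is 20 — one semitone narrower, making it a minor thirteenth.
(Equivalently, a compound minor sixth: a minor sixth plus an octave.)

m13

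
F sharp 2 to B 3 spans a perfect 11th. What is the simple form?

P4

Take out an octave (7 from the number): 11 − 7 = 4.
Quality carries through unchanged, so the simple form is a perfect fourth.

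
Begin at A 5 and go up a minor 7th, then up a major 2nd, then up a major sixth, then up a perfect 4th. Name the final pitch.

A5 up a minor seventh → G6 (10 semitones).
A major second up from G6 is A6.
A6 up a major sixth → F#7 (9 semitones).
A perfect fourth up from F#7 is B7.

B 7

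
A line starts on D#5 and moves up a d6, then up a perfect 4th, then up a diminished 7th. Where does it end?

Dbb7

A diminished sixth up from D#5 is Bb5.
A perfect fourth up from Bb5 is Eb6.
A diminished seventh up from Eb6 is Dbb7.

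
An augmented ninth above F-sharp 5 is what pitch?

The ninth's letter: F up two letter names plus an octave → G.
An augmented ninth is 15 semitones; 15 semitones up from F#5 gives G##6.

G-double-sharp 6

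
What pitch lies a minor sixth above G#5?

The sixth takes the letter from G up to E.
A minor sixth spans 8 semitones, so from G#5 the target pitch is E6.

E6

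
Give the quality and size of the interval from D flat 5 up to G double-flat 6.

D to G spans four letter names (D-E-F-G), plus an octave: an eleventh.
A perfect eleventh would be 17 semitones; Db5 to Gbb6 is 16, one semitone narrower, so the interval is diminished.
(Equivalently, a compound diminished fourth: a diminished fourth plus an octave.)

diminished 11th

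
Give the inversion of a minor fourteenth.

First reduce the compound minor fourteenth to its simple form, a minor seventh.
Inverted interval numbers add to nine, so a seventh pairs with a second (7 + 2 = 9).
And minor becomes major under inversion, so we get a major second.

major second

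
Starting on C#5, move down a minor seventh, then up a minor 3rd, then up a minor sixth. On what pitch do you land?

Down a minor seventh from C#5: D#4 (10 semitones down).
Up a minor third from D#4: F#4 (3 semitones up).
F#4 up a minor sixth → D5 (8 semitones).

D5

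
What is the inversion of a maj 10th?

minor 6th

First reduce the compound major tenth to its simple form, a major third.
Interval numbers invert to sum to nine: 3 + 6 = 9, so a third inverts to a sixth.
Quality inverts too: major becomes minor. That makes the inversion a minor sixth.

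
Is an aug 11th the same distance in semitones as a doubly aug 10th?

Yes

An augmented eleventh spans 18 semitones, and a doubly augmented tenth also spans 18 semitones — they're enharmonic.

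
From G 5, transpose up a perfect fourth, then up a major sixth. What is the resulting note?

A 6

Up a perfect fourth from G5: C6 (5 semitones up).
C6 up a major sixth → A6 (9 semitones).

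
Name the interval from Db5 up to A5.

D to A spans five letter names (D-E-F-G-A), so the interval is some kind of fifth.
A perfect fifth would be 7 semitones; Db5 to A5 is 8, one semitone wider, so the interval is augmented.

A5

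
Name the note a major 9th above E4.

F#5

Counting two letter names plus an octave up from E lands on F.
A major ninth is 14 semitones; 14 semitones up from E4 gives F#5.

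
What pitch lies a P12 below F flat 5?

B double-flat 3

Counting five letter names plus an octave down from F lands on B.
A perfect twelfth is 19 semitones; 19 semitones down from Fb5 gives Bbb3.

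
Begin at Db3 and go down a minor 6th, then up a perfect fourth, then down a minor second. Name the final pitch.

A2

A minor sixth down from Db3 is F2.
F2 up a perfect fourth → Bb2 (5 semitones).
Down a minor second from Bb2: A2 (1 semitone down).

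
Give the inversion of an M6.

m3

The rule of nine gives the new number: 9 − 6 = 3, so a sixth becomes a third.
Quality inverts too: major becomes minor. That makes the inversion a minor third.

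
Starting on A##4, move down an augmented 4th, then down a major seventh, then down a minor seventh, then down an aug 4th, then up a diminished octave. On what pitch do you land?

A##4 down an augmented fourth → E#4 (6 semitones).
Down a major seventh from E#4: F#3 (11 semitones down).
A minor seventh down from F#3 is G#2.
Down an augmented fourth from G#2: D2 (6 semitones down).
D2 up a diminished octave → Db3 (11 semitones).

Db3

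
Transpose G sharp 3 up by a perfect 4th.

The fourth takes the letter from G up to C.
A perfect fourth is 5 semitones; 5 semitones up from G#3 gives C#4.

C sharp 4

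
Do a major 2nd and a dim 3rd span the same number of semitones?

Yes

A major second spans 2 semitones, and a diminished third also spans 2 semitones — they're enharmonic.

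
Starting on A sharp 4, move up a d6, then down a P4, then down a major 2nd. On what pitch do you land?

B flat 4

A diminished sixth up from A#4 is F5.
Down a perfect fourth from F5: C5 (5 semitones down).
A major second down from C5 is Bb4.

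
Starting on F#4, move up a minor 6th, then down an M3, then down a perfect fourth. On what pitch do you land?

A minor sixth up from F#4 is D5.
D5 down a major third → Bb4 (4 semitones).
Down a perfect fourth from Bb4: F4 (5 semitones down).

F4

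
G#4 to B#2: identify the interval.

Descending from G#4 to B#2 is the same interval as ascending B#2 to G#4.
B to G spans six letter names (B-C-D-E-F-G), plus an octave: a thirteenth.
At 20 semitones, B#2→G#4 falls one short of a major thirteenth: minor.
(Equivalently, a compound minor sixth: a minor sixth plus an octave.)

minor thirteenth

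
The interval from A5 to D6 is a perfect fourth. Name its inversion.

The rule of nine gives the new number: 9 − 4 = 5, so a fourth becomes a fifth.
The quality also flips — perfect stays perfect — giving a perfect fifth.

perfect fifth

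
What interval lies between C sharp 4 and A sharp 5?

major thirteenth

C to A spans six letter names (C-D-E-F-G-A), plus an octave: a thirteenth.
The major thirteenth spans 21 semitones, and C#4 to A#5 is exactly 21 semitones — so this is a major thirteenth.
(Equivalently, a compound major sixth: a major sixth plus an octave.)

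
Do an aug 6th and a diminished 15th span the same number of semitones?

No

10 semitones (augmented sixth) vs 23 semitones (diminished fifteenth): not equal.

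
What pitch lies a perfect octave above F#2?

F#3

The letter stays F (same as the start), shifted an octave up.
A perfect octave spans 12 semitones, so from F#2 the target pitch is F#3.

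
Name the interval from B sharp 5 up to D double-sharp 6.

major third

B to D spans three letter names (B-C-D) — that makes it a third of some quality.
The major third spans 4 semitones, and B#5 to D##6 is exactly 4 semitones — so this is a major third.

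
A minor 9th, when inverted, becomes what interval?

M7

First reduce the compound minor ninth to its simple form, a minor second.
The rule of nine gives the new number: 9 − 2 = 7, so a second becomes a seventh.
The quality also flips — minor becomes major — giving a major seventh.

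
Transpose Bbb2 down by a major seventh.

Counting seven letter names down from B lands on C.
Moving 11 semitones down from Bbb2 (the size of a major seventh) reaches Cbb2.

Cbb2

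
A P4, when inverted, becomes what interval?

P5

Inverted interval numbers add to nine, so a fourth pairs with a fifth (4 + 5 = 9).
The quality also flips — perfect stays perfect — giving a perfect fifth.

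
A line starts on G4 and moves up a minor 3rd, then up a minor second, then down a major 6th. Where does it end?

A minor third up from G4 is Bb4.
Bb4 up a minor second → Cb5 (1 semitone).
Down a major sixth from Cb5: Ebb4 (9 semitones down).

Ebb4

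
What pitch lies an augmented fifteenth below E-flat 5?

The letter stays E (same as the start), shifted two octaves down.
An augmented fifteenth is 25 semitones; 25 semitones down from Eb5 gives Ebb3.

E-double-flat 3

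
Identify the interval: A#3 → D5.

d11

A to D spans four letter names (A-B-C-D), plus an octave — that makes it an eleventh of some quality.
The perfect eleventh is 17 semitones; here we have 16, one semitone narrower: diminished.
(Equivalently, a compound diminished fourth: a diminished fourth plus an octave.)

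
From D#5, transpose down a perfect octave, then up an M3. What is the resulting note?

D#5 down a perfect octave → D#4 (12 semitones).
Up a major third from D#4: F##4 (4 semitones up).

F##4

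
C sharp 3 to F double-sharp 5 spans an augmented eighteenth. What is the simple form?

augmented fourth

Subtracting seven from the interval number removes an octave: 18 − 14 = 4.
That makes an augmented eighteenth a compound augmented fourth — 2 octaves plus an augmented fourth.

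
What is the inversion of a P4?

perfect 5th

Inverted interval numbers add to nine, so a fourth pairs with a fifth (4 + 5 = 9).
Quality inverts too: perfect stays perfect. That makes the inversion a perfect fifth.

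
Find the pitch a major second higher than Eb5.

F5

Counting two letter names up from E lands on F.
Moving 2 semitones up from Eb5 (the size of a major second) reaches F5.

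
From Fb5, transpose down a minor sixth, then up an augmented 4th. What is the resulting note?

D5

Down a minor sixth from Fb5: Ab4 (8 semitones down).
Ab4 up an augmented fourth → D5 (6 semitones).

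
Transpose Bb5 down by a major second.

Counting two letter names down from B lands on A.
A major second is 2 semitones; 2 semitones down from Bb5 gives Ab5.

Ab5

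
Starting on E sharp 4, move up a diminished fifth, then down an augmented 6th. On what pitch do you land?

Up a diminished fifth from E#4: B4 (6 semitones up).
An augmented sixth down from B4 is Db4.

D flat 4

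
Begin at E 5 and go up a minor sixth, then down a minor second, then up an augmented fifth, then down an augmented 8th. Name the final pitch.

A minor sixth up from E5 is C6.
A minor second down from C6 is B5.
B5 up an augmented fifth → F##6 (8 semitones).
Down an augmented octave from F##6: F#5 (13 semitones down).

F sharp 5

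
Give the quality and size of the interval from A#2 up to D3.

A to D spans four letter names (A-B-C-D): a fourth.
A#2 to D3 spans 4 semitones — one semitone narrower than the perfect fourth (5) — giving a diminished fourth.

diminished 4th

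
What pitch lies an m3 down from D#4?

B#3

Counting three letter names down from D lands on B.
A minor third is 3 semitones; 3 semitones down from D#4 gives B#3.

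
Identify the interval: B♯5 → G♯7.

B to G spans six letter names (B-C-D-E-F-G), plus an octave, so the interval is some kind of thirteenth.
B#5 to G#7 is 20 semitones, a half step short of the major thirteenth (21), so this is minor.
(Equivalently, a compound minor sixth: a minor sixth plus an octave.)

minor thirteenth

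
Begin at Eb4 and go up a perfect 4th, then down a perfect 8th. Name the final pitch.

Ab3

A perfect fourth up from Eb4 is Ab4.
Down a perfect octave from Ab4: Ab3 (12 semitones down).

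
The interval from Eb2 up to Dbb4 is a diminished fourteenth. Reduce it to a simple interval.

diminished 7th

Take out an octave (7 from the number): 14 − 7 = 7.
That makes a diminished fourteenth a compound diminished seventh — an octave plus a diminished seventh.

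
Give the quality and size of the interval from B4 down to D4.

major 6th

Descending from B4 to D4 is the same interval as ascending D4 to B4.
D to B spans six letter names (D-E-F-G-A-B), so the interval is some kind of sixth.
The major sixth spans 9 semitones, and D4 to B4 is exactly 9 semitones — so this is a major sixth.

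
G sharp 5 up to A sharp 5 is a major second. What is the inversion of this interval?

Inverted interval numbers add to nine, so a second pairs with a seventh (2 + 7 = 9).
Quality inverts too: major becomes minor. That makes the inversion a minor seventh.

m7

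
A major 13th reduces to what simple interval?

Take out an octave (7 from the number): 13 − 7 = 6.
Quality carries through unchanged, so the simple form is a major sixth.

M6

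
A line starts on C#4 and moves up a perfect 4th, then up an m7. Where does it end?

E5

C#4 up a perfect fourth → F#4 (5 semitones).
A minor seventh up from F#4 is E5.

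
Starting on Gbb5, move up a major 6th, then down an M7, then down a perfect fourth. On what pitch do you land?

Up a major sixth from Gbb5: Ebb6 (9 semitones up).
Ebb6 down a major seventh → Fbb5 (11 semitones).
Fbb5 down a perfect fourth → Cbb5 (5 semitones).

Cbb5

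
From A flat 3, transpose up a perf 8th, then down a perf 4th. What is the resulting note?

Ab3 up a perfect octave → Ab4 (12 semitones).
Down a perfect fourth from Ab4: Eb4 (5 semitones down).

E flat 4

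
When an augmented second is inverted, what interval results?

diminished seventh

Inverted interval numbers add to nine, so a second pairs with a seventh (2 + 7 = 9).
And augmented becomes diminished under inversion, so we get a diminished seventh.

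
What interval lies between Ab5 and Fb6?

minor sixth

A to F spans six letter names (A-B-C-D-E-F) — that makes it a sixth of some quality.
Ab5 to Fb6 is 8 semitones, a half step short of the major sixth (9), so this is minor.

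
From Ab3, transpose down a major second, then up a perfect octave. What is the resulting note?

Ab3 down a major second → Gb3 (2 semitones).
A perfect octave up from Gb3 is Gb4.

Gb4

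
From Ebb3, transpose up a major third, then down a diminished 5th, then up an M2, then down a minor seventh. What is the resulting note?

A major third up from Ebb3 is Gb3.
A diminished fifth down from Gb3 is C3.
A major second up from C3 is D3.
D3 down a minor seventh → E2 (10 semitones).

E2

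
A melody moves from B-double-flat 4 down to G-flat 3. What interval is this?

Descending from Bbb4 to Gb3 is the same interval as ascending Gb3 to Bbb4.
G to B spans three letter names (G-A-B), plus an octave, so the interval is some kind of tenth.
Gb3 to Bbb4 is 15 semitones, a half step short of the major tenth (16), so this is minor.
(Equivalently, a compound minor third: a minor third plus an octave.)

m10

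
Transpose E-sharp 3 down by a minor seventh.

The seventh takes the letter from E down to F.
A minor seventh is 10 semitones; 10 semitones down from E#3 gives F##2.

F-double-sharp 2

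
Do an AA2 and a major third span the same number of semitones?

Yes

A doubly augmented second = 4 semitones = a major third; enharmonically equal.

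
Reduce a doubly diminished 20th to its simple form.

Subtracting seven from the interval number removes an octave: 20 − 14 = 6.
Quality carries through unchanged, so the simple form is a doubly diminished sixth.

doubly diminished 6th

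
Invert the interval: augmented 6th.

Inverted interval numbers add to nine, so a sixth pairs with a third (6 + 3 = 9).
And augmented becomes diminished under inversion, so we get a diminished third.

d3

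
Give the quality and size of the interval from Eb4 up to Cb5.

minor sixth

E to C spans six letter names (E-F-G-A-B-C): a sixth.
Eb4 to Cb5 is 8 semitones, a half step short of the major sixth (9), so this is minor.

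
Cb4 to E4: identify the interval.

augmented third

C to E spans three letter names (C-D-E) — that makes it a third of some quality.
A major third would be 4 semitones; Cb4 to E4 is 5, one semitone wider, so the interval is augmented.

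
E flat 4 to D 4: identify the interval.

Descending from Eb4 to D4 is the same interval as ascending D4 to Eb4.
D to E spans two letter names (D-E), so the interval is some kind of second.
At 1 semitone, D4→Eb4 falls one short of a major second: minor.

m2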